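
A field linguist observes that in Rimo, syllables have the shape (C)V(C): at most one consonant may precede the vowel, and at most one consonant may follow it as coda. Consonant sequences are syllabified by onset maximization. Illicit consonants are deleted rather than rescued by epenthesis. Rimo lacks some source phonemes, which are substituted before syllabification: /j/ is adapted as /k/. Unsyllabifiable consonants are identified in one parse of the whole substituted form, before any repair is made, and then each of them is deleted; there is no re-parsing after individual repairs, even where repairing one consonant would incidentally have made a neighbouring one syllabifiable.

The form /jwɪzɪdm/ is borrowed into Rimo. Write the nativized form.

wɪzɪd

Substitution: /j/ → /k/, giving /kwɪzɪdm/.
Under (C)V(C), the unsyllabifiable consonants are /k/, /m/ (at most one coda consonant is licensed; onsets are limited to one consonant).
Each unlicensed consonant is deleted: /k/, /m/.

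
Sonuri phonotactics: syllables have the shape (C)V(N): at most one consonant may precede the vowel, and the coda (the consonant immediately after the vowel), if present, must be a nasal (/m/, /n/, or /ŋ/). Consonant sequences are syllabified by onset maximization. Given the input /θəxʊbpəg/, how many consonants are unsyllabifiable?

2

The consonants /b/, /g/ cannot be parsed into a legal (C)V(N) syllable (only a nasal (/m/, /n/, or /ŋ/) is licensed in coda position; onsets are limited to one consonant).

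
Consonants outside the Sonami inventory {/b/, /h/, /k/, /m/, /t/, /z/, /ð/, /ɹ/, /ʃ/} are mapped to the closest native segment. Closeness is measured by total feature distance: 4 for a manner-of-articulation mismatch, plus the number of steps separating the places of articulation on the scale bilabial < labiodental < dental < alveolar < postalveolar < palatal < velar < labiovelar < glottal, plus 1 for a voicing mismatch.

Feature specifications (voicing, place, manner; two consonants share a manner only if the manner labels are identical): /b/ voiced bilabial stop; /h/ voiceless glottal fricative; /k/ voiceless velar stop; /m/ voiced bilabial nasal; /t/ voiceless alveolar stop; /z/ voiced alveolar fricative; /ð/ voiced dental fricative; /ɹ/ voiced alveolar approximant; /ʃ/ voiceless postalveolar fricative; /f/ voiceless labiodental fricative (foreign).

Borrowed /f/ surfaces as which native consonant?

/ð/ is closest: same manner (fricative), place distance 1 (labiodental→dental), voicing differs (+1); total 2. Next closest is /z/ at distance 3.

ð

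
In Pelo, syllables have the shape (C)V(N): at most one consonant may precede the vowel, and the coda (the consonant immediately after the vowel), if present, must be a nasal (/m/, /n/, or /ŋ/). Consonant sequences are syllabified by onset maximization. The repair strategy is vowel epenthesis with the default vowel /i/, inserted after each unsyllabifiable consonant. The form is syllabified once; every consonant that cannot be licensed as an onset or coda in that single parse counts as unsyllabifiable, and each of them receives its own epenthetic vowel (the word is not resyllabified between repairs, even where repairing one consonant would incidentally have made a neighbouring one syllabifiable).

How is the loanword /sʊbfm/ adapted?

sʊbifimi

The consonants /b/, /f/, /m/ cannot be parsed into a legal (C)V(N) syllable (only a nasal (/m/, /n/, or /ŋ/) is licensed in coda position; onsets are limited to one consonant).
Inserting the epenthetic vowel yields /b/ → /bi/, /f/ → /fi/, /m/ → /mi/.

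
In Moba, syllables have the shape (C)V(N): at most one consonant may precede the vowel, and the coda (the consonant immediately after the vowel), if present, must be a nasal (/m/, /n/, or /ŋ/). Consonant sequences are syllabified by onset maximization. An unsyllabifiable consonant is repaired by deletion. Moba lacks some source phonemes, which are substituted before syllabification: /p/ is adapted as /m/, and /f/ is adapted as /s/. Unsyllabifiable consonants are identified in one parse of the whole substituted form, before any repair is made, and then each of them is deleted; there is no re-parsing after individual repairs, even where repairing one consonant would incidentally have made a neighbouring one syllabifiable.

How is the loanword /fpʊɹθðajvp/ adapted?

Substitution: /f/ → /s/, /p/ → /m/, giving /smʊɹθðajvm/.
The consonants /s/, /ɹ/, /θ/, /j/, /v/, /m/ cannot be parsed into a legal (C)V(N) syllable (only a nasal (/m/, /n/, or /ŋ/) is licensed in coda position; onsets are limited to one consonant).
Each unlicensed consonant is deleted: /s/, /ɹ/, /θ/, /j/, /v/, /m/.

mʊða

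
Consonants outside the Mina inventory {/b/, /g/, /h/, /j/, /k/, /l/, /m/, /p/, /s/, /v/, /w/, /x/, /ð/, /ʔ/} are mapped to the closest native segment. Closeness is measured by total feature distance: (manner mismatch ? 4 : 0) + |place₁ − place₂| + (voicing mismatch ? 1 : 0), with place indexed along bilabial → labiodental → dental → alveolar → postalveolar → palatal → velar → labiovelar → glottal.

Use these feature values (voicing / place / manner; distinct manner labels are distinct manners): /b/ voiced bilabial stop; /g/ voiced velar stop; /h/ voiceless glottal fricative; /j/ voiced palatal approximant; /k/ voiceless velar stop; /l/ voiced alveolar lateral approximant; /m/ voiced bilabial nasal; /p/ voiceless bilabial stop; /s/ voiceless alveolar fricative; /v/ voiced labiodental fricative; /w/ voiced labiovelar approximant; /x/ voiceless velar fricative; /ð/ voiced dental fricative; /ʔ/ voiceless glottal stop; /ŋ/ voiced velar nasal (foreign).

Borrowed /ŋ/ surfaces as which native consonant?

g

/g/ is closest: manner differs (nasal→stop, +4), place distance 0 (velar→velar), same voicing; total 4. Next closest is /j/ at distance 5.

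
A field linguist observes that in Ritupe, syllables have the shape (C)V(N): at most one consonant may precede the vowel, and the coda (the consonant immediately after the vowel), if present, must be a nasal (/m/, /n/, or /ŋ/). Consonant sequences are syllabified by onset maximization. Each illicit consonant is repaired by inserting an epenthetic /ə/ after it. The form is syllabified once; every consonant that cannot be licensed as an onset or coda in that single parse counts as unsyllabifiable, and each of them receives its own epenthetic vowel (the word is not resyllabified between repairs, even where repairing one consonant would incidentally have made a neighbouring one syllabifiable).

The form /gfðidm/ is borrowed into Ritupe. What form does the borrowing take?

gəfəðidəmə

Under (C)V(N), the unsyllabifiable consonants are /g/, /f/, /d/, /m/ (only a nasal (/m/, /n/, or /ŋ/) is licensed in coda position; onsets are limited to one consonant).
Each unlicensed consonant becomes the onset of a new syllable: /g/ → /gə/, /f/ → /fə/, /d/ → /də/, /m/ → /mə/.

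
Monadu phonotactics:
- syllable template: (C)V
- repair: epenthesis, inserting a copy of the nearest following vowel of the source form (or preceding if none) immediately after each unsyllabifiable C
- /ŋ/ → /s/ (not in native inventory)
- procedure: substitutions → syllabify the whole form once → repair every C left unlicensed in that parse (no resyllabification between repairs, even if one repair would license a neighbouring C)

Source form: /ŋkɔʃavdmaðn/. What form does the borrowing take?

sɔkɔʃavadamaðana

Substitution: /ŋ/ → /s/, giving /skɔʃavdmaðn/.
Syllabifying with onset maximization leaves /s/, /v/, /d/, /ð/, /n/ stranded (no codas are permitted; onsets are limited to one consonant).
Epenthesis after each stranded consonant: /s/ → /sɔ/, /v/ → /va/, /d/ → /da/, /ð/ → /ða/, /n/ → /na/.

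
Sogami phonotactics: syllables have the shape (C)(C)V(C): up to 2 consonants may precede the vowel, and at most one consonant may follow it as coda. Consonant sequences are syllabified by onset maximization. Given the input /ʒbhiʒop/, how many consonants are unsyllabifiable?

1

The consonants /ʒ/ cannot be parsed into a legal (C)(C)V(C) syllable (at most one coda consonant is licensed; onsets may contain at most 2 consonants).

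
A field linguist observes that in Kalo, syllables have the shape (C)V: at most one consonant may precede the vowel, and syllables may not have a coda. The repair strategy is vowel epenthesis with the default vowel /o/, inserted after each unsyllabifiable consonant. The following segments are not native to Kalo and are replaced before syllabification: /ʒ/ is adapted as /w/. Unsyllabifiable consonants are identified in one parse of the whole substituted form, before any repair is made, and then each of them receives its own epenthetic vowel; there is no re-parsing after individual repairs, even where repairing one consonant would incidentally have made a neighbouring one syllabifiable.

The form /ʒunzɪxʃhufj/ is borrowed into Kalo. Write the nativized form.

Substitution: /ʒ/ → /w/, giving /wunzɪxʃhufj/.
Under (C)V, the unsyllabifiable consonants are /n/, /x/, /ʃ/, /f/, /j/ (no codas are permitted; onsets are limited to one consonant).
Inserting the epenthetic vowel yields /n/ → /no/, /x/ → /xo/, /ʃ/ → /ʃo/, /f/ → /fo/, /j/ → /jo/.

wunozɪxoʃohufojo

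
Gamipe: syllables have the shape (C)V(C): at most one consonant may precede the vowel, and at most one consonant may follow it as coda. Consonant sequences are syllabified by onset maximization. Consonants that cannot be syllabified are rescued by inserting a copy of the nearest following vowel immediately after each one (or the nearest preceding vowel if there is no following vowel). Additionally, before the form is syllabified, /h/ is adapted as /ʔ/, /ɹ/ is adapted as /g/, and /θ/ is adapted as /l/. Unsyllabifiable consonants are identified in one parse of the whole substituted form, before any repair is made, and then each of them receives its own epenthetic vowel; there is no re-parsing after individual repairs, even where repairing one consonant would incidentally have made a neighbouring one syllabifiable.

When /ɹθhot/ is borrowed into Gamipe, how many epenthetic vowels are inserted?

After substitution the input is /glʔot/.
The unsyllabifiable consonants are /g/, /l/; each receives one epenthetic vowel.

2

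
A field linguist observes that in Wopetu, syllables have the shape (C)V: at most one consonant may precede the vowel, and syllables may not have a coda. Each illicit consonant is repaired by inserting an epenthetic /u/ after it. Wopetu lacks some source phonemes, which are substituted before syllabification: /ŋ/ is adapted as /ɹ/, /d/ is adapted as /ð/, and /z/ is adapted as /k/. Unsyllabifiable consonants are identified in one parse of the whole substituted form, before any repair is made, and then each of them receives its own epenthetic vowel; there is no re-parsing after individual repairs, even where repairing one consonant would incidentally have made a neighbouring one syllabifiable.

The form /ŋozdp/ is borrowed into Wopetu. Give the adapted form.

ɹokuðupu

Substitution: /ŋ/ → /ɹ/, /z/ → /k/, /d/ → /ð/, giving /ɹokðp/.
Under (C)V, the unsyllabifiable consonants are /k/, /ð/, /p/ (no codas are permitted; onsets are limited to one consonant).
Epenthesis after each stranded consonant: /k/ → /ku/, /ð/ → /ðu/, /p/ → /pu/.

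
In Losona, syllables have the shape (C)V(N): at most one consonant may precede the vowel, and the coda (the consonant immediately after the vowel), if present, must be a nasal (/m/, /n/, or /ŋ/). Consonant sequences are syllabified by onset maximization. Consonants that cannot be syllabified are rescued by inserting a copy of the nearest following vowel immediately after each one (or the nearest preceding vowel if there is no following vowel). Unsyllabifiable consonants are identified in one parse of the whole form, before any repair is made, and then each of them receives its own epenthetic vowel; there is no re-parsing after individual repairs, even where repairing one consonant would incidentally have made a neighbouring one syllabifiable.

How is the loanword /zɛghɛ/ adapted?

zɛgɛhɛ

The consonants /g/ cannot be parsed into a legal (C)V(N) syllable (only a nasal (/m/, /n/, or /ŋ/) is licensed in coda position; onsets are limited to one consonant).
Epenthesis after each stranded consonant: /g/ → /gɛ/.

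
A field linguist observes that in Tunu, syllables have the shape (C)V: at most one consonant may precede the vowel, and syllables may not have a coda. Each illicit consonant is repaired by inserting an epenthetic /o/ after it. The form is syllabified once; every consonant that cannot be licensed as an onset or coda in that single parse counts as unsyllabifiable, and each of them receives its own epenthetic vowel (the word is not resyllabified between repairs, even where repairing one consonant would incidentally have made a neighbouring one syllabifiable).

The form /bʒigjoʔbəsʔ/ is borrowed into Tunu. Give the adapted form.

The consonants /b/, /g/, /ʔ/, /s/, /ʔ/ cannot be parsed into a legal (C)V syllable (no codas are permitted; onsets are limited to one consonant).
Inserting the epenthetic vowel yields /b/ → /bo/, /g/ → /go/, /ʔ/ → /ʔo/, /s/ → /so/, /ʔ/ → /ʔo/.

boʒigojoʔobəsoʔo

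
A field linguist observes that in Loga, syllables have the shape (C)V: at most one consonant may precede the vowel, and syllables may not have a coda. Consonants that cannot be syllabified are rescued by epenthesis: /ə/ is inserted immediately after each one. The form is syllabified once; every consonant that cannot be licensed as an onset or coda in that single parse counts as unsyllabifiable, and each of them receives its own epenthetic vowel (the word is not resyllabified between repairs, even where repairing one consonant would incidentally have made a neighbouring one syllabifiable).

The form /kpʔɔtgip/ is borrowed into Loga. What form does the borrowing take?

The consonants /k/, /p/, /t/, /p/ cannot be parsed into a legal (C)V syllable (no codas are permitted; onsets are limited to one consonant).
Epenthesis after each stranded consonant: /k/ → /kə/, /p/ → /pə/, /t/ → /tə/, /p/ → /pə/.

kəpəʔɔtəgipə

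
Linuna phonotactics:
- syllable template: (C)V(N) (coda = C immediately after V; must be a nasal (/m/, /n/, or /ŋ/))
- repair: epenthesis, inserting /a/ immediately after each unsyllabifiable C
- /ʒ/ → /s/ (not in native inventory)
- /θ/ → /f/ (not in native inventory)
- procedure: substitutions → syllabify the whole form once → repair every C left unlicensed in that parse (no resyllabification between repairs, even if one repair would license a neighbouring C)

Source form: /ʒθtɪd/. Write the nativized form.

safatɪda

Substitution: /ʒ/ → /s/, /θ/ → /f/, giving /sftɪd/.
The consonants /s/, /f/, /d/ cannot be parsed into a legal (C)V(N) syllable (only a nasal (/m/, /n/, or /ŋ/) is licensed in coda position; onsets are limited to one consonant).
Inserting the epenthetic vowel yields /s/ → /sa/, /f/ → /fa/, /d/ → /da/.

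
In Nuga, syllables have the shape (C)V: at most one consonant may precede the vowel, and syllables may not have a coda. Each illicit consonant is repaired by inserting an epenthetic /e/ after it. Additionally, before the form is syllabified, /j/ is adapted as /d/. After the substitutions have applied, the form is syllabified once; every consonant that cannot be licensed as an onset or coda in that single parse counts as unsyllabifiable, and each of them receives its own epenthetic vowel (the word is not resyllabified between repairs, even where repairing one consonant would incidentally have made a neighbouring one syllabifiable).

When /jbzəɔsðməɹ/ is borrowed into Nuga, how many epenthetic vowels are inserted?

5

After substitution the input is /dbzəɔsðməɹ/.
The unsyllabifiable consonants are /d/, /b/, /s/, /ð/, /ɹ/; each receives one epenthetic vowel.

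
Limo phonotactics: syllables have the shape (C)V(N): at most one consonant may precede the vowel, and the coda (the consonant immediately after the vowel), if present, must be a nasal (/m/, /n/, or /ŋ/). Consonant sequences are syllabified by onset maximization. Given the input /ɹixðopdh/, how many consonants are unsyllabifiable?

Under (C)V(N), the unsyllabifiable consonants are /x/, /p/, /d/, /h/ (only a nasal (/m/, /n/, or /ŋ/) is licensed in coda position; onsets are limited to one consonant).

4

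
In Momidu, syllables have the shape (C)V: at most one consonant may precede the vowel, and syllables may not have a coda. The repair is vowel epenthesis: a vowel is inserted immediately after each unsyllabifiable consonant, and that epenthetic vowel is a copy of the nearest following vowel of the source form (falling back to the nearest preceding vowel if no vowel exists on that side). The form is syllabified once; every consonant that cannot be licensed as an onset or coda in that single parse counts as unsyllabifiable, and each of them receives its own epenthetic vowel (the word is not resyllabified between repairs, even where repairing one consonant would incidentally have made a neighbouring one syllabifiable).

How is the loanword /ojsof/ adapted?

Under (C)V, the unsyllabifiable consonants are /j/, /f/ (no codas are permitted; onsets are limited to one consonant).
Inserting the epenthetic vowel yields /j/ → /jo/, /f/ → /fo/.

ojosofo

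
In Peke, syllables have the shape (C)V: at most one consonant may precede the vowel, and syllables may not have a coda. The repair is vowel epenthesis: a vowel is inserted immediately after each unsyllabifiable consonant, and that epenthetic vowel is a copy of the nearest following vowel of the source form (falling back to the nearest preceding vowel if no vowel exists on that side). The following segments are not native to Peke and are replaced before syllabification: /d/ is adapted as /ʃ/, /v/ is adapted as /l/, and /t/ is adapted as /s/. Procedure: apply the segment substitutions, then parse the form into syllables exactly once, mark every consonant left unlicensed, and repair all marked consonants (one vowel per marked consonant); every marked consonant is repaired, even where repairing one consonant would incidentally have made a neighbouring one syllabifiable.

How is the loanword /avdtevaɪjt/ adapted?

aleʃeselaɪjɪsɪ

Substitution: /v/ → /l/, /d/ → /ʃ/, /t/ → /s/, giving /alʃselaɪjs/.
Syllabifying with onset maximization leaves /l/, /ʃ/, /j/, /s/ stranded (no codas are permitted; onsets are limited to one consonant).
Inserting the epenthetic vowel yields /l/ → /le/, /ʃ/ → /ʃe/, /j/ → /jɪ/, /s/ → /sɪ/.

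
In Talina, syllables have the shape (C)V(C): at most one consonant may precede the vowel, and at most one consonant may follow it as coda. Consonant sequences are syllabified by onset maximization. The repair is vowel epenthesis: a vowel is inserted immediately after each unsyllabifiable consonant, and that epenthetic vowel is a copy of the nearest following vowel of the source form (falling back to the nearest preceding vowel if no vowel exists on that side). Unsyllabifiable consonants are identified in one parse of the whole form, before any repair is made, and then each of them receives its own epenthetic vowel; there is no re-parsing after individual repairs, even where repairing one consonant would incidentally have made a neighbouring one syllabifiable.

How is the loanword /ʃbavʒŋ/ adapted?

Under (C)V(C), the unsyllabifiable consonants are /ʃ/, /ʒ/, /ŋ/ (at most one coda consonant is licensed; onsets are limited to one consonant).
Epenthesis after each stranded consonant: /ʃ/ → /ʃa/, /ʒ/ → /ʒa/, /ŋ/ → /ŋa/.

ʃabavʒaŋa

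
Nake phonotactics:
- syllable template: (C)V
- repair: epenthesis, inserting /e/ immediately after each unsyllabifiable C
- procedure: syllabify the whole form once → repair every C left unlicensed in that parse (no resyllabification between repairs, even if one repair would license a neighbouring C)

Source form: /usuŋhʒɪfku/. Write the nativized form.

The consonants /ŋ/, /h/, /f/ cannot be parsed into a legal (C)V syllable (no codas are permitted; onsets are limited to one consonant).
Each unlicensed consonant becomes the onset of a new syllable: /ŋ/ → /ŋe/, /h/ → /he/, /f/ → /fe/.

usuŋeheʒɪfeku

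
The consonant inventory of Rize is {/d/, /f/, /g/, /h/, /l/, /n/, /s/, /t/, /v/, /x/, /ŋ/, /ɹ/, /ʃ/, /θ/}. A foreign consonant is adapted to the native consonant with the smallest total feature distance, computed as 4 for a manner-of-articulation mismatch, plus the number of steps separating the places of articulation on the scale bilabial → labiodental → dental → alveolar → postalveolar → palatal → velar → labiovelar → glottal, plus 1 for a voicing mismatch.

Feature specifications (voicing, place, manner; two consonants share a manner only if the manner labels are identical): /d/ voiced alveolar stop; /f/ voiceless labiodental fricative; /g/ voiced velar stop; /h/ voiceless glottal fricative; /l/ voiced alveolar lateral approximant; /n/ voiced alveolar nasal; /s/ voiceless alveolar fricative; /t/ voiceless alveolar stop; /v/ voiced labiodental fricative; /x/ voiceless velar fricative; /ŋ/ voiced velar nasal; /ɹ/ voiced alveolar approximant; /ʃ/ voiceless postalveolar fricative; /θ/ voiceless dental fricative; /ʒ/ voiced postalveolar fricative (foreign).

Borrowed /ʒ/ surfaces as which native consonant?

/ʃ/ is closest: same manner (fricative), place distance 0 (postalveolar→postalveolar), voicing differs (+1); total 1. Next closest is /s/ at distance 2.

ʃ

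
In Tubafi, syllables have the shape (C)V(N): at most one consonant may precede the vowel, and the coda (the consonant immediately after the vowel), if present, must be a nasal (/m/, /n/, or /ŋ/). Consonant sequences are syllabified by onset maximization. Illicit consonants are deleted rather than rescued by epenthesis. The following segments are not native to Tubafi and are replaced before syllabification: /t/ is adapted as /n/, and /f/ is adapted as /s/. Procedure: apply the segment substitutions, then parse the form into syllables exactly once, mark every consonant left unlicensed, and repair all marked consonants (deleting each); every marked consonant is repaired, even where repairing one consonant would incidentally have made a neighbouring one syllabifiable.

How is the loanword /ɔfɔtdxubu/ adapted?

Substitution: /f/ → /s/, /t/ → /n/, giving /ɔsɔndxubu/.
Syllabifying with onset maximization leaves /d/ stranded (only a nasal (/m/, /n/, or /ŋ/) is licensed in coda position; onsets are limited to one consonant).
Deleting the stranded consonants removes /d/.

ɔsɔnxubu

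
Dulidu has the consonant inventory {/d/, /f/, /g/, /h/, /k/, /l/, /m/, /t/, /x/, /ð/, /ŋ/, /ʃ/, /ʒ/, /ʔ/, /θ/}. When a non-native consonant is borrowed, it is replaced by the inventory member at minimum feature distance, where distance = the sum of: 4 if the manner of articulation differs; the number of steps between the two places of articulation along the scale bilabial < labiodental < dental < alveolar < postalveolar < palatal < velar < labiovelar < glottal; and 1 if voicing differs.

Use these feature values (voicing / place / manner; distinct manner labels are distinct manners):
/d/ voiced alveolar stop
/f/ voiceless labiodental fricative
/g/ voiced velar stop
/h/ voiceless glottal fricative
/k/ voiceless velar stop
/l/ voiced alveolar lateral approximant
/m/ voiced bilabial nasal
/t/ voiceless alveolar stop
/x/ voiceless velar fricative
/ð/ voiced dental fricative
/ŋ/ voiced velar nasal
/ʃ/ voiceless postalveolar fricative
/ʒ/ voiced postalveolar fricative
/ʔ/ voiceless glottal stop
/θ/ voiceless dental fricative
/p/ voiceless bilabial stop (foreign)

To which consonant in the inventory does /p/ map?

/t/ is closest: same manner (stop), place distance 3 (bilabial→alveolar), same voicing; total 3. Next closest is /d/ at distance 4.

t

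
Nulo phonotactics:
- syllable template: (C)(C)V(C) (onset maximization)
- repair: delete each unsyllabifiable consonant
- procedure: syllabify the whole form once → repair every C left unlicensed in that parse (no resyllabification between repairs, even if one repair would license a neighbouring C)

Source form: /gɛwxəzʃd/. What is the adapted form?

Syllabifying with onset maximization leaves /ʃ/, /d/ stranded (at most one coda consonant is licensed; onsets may contain at most 2 consonants).
Each unlicensed consonant is deleted: /ʃ/, /d/.

gɛwxəz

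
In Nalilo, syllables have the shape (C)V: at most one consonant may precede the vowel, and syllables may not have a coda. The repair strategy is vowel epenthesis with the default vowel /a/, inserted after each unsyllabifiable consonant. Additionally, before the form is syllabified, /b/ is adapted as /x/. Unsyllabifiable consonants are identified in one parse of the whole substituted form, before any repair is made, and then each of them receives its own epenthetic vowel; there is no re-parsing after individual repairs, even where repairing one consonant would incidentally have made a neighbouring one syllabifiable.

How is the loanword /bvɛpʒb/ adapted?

Substitution: /b/ → /x/, giving /xvɛpʒx/.
Under (C)V, the unsyllabifiable consonants are /x/, /p/, /ʒ/, /x/ (no codas are permitted; onsets are limited to one consonant).
Inserting the epenthetic vowel yields /x/ → /xa/, /p/ → /pa/, /ʒ/ → /ʒa/, /x/ → /xa/.

xavɛpaʒaxa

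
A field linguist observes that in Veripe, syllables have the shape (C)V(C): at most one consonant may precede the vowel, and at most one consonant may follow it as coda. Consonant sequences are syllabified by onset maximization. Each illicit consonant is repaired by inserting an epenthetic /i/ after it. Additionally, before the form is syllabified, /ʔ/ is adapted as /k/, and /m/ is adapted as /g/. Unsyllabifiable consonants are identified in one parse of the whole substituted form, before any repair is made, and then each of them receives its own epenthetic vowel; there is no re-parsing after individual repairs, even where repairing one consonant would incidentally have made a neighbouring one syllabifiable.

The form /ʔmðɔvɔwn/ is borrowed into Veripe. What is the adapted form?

kigiðɔvɔwni

Substitution: /ʔ/ → /k/, /m/ → /g/, giving /kgðɔvɔwn/.
The consonants /k/, /g/, /n/ cannot be parsed into a legal (C)V(C) syllable (at most one coda consonant is licensed; onsets are limited to one consonant).
Epenthesis after each stranded consonant: /k/ → /ki/, /g/ → /gi/, /n/ → /ni/.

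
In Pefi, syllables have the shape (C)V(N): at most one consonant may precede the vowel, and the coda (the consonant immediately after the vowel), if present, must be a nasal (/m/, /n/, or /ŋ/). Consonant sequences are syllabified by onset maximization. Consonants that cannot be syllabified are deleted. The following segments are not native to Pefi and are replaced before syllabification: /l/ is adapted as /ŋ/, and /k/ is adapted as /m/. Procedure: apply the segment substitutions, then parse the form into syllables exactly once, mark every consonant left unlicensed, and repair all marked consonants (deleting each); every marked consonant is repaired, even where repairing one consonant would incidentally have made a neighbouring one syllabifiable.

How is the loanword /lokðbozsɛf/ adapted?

Substitution: /l/ → /ŋ/, /k/ → /m/, giving /ŋomðbozsɛf/.
The consonants /ð/, /z/, /f/ cannot be parsed into a legal (C)V(N) syllable (only a nasal (/m/, /n/, or /ŋ/) is licensed in coda position; onsets are limited to one consonant).
Deletion applies to /ð/, /z/, /f/.

ŋombosɛ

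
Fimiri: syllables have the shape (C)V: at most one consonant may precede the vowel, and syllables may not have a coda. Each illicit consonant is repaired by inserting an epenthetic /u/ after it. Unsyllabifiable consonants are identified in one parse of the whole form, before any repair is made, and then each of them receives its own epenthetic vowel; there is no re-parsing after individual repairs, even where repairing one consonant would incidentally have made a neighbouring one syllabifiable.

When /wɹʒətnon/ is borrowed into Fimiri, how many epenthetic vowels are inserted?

4

The unsyllabifiable consonants are /w/, /ɹ/, /t/, /n/; each receives one epenthetic vowel.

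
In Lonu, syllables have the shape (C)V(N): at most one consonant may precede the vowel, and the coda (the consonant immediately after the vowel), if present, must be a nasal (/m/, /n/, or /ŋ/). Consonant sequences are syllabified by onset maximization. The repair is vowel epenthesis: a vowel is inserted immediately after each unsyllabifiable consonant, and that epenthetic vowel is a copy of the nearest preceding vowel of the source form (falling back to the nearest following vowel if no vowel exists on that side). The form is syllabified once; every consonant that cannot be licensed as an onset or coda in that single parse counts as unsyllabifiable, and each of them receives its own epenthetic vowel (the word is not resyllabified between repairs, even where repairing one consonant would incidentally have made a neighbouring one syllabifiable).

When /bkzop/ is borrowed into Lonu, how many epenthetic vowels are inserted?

The unsyllabifiable consonants are /b/, /k/, /p/; each receives one epenthetic vowel.

3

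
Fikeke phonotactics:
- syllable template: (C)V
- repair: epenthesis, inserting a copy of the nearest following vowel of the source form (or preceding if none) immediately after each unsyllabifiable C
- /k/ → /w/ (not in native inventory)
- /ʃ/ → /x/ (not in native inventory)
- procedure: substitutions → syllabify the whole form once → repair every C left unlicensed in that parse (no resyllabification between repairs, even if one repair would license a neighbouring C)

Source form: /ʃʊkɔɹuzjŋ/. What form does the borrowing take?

Substitution: /ʃ/ → /x/, /k/ → /w/, giving /xʊwɔɹuzjŋ/.
Syllabifying with onset maximization leaves /z/, /j/, /ŋ/ stranded (no codas are permitted; onsets are limited to one consonant).
Inserting the epenthetic vowel yields /z/ → /zu/, /j/ → /ju/, /ŋ/ → /ŋu/.

xʊwɔɹuzujuŋu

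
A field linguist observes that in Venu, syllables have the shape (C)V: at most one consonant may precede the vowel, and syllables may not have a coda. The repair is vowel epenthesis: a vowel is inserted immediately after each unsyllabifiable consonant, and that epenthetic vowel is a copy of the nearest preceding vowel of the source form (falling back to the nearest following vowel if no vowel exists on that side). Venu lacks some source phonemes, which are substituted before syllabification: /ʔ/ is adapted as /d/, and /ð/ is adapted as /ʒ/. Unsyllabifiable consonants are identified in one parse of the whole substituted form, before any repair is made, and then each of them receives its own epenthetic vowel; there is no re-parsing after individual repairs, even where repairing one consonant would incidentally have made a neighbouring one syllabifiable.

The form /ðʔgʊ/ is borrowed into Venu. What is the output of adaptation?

Substitution: /ð/ → /ʒ/, /ʔ/ → /d/, giving /ʒdgʊ/.
Under (C)V, the unsyllabifiable consonants are /ʒ/, /d/ (no codas are permitted; onsets are limited to one consonant).
Epenthesis after each stranded consonant: /ʒ/ → /ʒʊ/, /d/ → /dʊ/.

ʒʊdʊgʊ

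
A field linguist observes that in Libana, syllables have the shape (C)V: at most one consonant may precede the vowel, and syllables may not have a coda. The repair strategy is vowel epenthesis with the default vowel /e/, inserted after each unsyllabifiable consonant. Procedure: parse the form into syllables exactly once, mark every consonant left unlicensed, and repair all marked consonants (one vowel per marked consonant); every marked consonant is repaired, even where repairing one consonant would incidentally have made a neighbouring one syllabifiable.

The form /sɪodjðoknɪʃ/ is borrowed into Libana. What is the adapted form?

Under (C)V, the unsyllabifiable consonants are /d/, /j/, /k/, /ʃ/ (no codas are permitted; onsets are limited to one consonant).
Epenthesis after each stranded consonant: /d/ → /de/, /j/ → /je/, /k/ → /ke/, /ʃ/ → /ʃe/.

sɪodejeðokenɪʃe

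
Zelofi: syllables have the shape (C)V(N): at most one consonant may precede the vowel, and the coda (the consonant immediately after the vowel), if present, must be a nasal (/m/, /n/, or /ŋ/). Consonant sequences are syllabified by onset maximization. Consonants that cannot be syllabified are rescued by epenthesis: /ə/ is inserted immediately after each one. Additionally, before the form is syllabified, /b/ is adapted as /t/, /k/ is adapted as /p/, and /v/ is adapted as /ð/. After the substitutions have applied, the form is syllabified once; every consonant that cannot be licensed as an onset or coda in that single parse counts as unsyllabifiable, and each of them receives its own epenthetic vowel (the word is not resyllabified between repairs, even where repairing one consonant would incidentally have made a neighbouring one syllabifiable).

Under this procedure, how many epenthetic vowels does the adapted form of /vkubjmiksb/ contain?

After substitution the input is /ðputjmipst/.
The unsyllabifiable consonants are /ð/, /t/, /j/, /p/, /s/, /t/; each receives one epenthetic vowel.

6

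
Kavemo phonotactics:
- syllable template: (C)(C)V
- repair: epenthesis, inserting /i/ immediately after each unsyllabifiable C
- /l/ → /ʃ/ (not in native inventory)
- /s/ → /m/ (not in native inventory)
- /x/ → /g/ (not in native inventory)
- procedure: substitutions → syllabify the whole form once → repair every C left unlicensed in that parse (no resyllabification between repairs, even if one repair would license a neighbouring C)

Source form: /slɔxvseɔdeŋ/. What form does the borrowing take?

Substitution: /s/ → /m/, /l/ → /ʃ/, /x/ → /g/, giving /mʃɔgvmeɔdeŋ/.
Under (C)(C)V, the unsyllabifiable consonants are /g/, /ŋ/ (no codas are permitted; onsets may contain at most 2 consonants).
Epenthesis after each stranded consonant: /g/ → /gi/, /ŋ/ → /ŋi/.

mʃɔgivmeɔdeŋi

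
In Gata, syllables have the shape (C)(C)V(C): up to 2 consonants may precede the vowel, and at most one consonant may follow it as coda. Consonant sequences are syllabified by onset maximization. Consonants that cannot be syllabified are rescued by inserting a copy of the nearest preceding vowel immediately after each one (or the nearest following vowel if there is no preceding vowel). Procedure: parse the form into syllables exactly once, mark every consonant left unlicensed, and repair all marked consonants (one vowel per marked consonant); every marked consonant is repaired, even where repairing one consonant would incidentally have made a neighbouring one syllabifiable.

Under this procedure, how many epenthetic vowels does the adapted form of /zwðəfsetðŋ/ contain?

The unsyllabifiable consonants are /z/, /ð/, /ŋ/; each receives one epenthetic vowel.

3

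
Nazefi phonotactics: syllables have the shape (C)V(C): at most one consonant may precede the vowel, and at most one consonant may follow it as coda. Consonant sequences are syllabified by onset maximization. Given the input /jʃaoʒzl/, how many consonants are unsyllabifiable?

3

Syllabifying with onset maximization leaves /j/, /z/, /l/ stranded (at most one coda consonant is licensed; onsets are limited to one consonant).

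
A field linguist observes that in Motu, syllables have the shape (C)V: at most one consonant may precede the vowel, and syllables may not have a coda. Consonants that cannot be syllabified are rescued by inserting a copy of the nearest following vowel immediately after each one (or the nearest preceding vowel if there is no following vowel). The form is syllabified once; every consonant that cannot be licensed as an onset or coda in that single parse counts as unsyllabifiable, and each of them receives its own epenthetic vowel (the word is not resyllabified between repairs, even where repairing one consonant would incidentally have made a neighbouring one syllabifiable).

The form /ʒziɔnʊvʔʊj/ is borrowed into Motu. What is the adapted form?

The consonants /ʒ/, /v/, /j/ cannot be parsed into a legal (C)V syllable (no codas are permitted; onsets are limited to one consonant).
Each unlicensed consonant becomes the onset of a new syllable: /ʒ/ → /ʒi/, /v/ → /vʊ/, /j/ → /jʊ/.

ʒiziɔnʊvʊʔʊjʊ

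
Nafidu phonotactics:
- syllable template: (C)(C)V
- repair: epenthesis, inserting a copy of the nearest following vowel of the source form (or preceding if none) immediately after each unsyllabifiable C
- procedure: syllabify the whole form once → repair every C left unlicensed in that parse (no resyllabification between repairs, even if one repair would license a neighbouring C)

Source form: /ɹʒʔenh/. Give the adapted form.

ɹeʒʔenehe

The consonants /ɹ/, /n/, /h/ cannot be parsed into a legal (C)(C)V syllable (no codas are permitted; onsets may contain at most 2 consonants).
Inserting the epenthetic vowel yields /ɹ/ → /ɹe/, /n/ → /ne/, /h/ → /he/.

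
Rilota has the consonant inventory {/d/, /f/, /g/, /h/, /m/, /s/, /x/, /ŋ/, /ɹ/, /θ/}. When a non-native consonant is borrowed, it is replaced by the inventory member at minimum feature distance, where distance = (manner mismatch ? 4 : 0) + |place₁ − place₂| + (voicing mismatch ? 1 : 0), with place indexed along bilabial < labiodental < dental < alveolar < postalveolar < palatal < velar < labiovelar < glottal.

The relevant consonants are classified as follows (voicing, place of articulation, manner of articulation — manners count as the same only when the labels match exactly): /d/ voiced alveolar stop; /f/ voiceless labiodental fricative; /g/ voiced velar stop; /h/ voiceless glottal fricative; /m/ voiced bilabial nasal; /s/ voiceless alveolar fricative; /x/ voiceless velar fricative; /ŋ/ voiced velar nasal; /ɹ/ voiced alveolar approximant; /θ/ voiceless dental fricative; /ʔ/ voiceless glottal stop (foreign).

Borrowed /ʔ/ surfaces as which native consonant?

/g/ is closest: same manner (stop), place distance 2 (glottal→velar), voicing differs (+1); total 3. Next closest is /h/ at distance 4.

g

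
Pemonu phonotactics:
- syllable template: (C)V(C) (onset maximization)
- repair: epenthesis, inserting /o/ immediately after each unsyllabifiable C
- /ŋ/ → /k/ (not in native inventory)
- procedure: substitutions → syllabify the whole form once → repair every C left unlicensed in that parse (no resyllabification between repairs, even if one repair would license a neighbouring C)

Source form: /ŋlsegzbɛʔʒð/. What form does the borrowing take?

Substitution: /ŋ/ → /k/, giving /klsegzbɛʔʒð/.
Syllabifying with onset maximization leaves /k/, /l/, /z/, /ʒ/, /ð/ stranded (at most one coda consonant is licensed; onsets are limited to one consonant).
Epenthesis after each stranded consonant: /k/ → /ko/, /l/ → /lo/, /z/ → /zo/, /ʒ/ → /ʒo/, /ð/ → /ðo/.

kolosegzobɛʔʒoðo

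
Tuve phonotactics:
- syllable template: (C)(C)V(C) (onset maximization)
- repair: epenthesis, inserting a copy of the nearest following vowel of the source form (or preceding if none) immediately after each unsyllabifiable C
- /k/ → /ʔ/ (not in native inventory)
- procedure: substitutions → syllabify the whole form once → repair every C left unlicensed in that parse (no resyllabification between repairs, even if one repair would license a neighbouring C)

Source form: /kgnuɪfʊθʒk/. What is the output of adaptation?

ʔugnuɪfʊθʒʊʔʊ

Substitution: /k/ → /ʔ/, giving /ʔgnuɪfʊθʒʔ/.
The consonants /ʔ/, /ʒ/, /ʔ/ cannot be parsed into a legal (C)(C)V(C) syllable (at most one coda consonant is licensed; onsets may contain at most 2 consonants).
Each unlicensed consonant becomes the onset of a new syllable: /ʔ/ → /ʔu/, /ʒ/ → /ʒʊ/, /ʔ/ → /ʔʊ/.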